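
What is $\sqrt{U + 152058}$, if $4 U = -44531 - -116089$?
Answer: $\frac{\sqrt{679790}}{2} \approx 412.25$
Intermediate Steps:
$U = \frac{35779}{2}$ ($U = \frac{-44531 - -116089}{4} = \frac{-44531 + 116089}{4} = \frac{1}{4} \cdot 71558 = \frac{35779}{2} \approx 17890.0$)
$\sqrt{U + 152058} = \sqrt{\frac{35779}{2} + 152058} = \sqrt{\frac{339895}{2}} = \frac{\sqrt{679790}}{2}$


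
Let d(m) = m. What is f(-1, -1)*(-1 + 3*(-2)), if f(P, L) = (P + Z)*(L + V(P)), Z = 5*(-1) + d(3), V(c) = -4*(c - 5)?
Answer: 483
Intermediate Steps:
V(c) = 20 - 4*c (V(c) = -4*(-5 + c) = 20 - 4*c)
Z = -2 (Z = 5*(-1) + 3 = -5 + 3 = -2)
f(P, L) = (-2 + P)*(20 + L - 4*P) (f(P, L) = (P - 2)*(L + (20 - 4*P)) = (-2 + P)*(20 + L - 4*P))
f(-1, -1)*(-1 + 3*(-2)) = (-40 - 4*(-1)**2 - 2*(-1) + 28*(-1) - 1*(-1))*(-1 + 3*(-2)) = (-40 - 4*1 + 2 - 28 + 1)*(-1 - 6) = (-40 - 4 + 2 - 28 + 1)*(-7) = -69*(-7) = 483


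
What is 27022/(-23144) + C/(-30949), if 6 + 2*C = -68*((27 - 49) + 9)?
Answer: -423232047/358141828 ≈ -1.1817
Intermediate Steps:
C = 439 (C = -3 + (-68*((27 - 49) + 9))/2 = -3 + (-68*(-22 + 9))/2 = -3 + (-68*(-13))/2 = -3 + (1/2)*884 = -3 + 442 = 439)
27022/(-23144) + C/(-30949) = 27022/(-23144) + 439/(-30949) = 27022*(-1/23144) + 439*(-1/30949) = -13511/11572 - 439/30949 = -423232047/358141828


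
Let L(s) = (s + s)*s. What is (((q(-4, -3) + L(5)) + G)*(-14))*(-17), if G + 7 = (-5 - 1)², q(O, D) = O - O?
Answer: 18802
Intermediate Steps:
q(O, D) = 0
G = 29 (G = -7 + (-5 - 1)² = -7 + (-6)² = -7 + 36 = 29)
L(s) = 2*s² (L(s) = (2*s)*s = 2*s²)
(((q(-4, -3) + L(5)) + G)*(-14))*(-17) = (((0 + 2*5²) + 29)*(-14))*(-17) = (((0 + 2*25) + 29)*(-14))*(-17) = (((0 + 50) + 29)*(-14))*(-17) = ((50 + 29)*(-14))*(-17) = (79*(-14))*(-17) = -1106*(-17) = 18802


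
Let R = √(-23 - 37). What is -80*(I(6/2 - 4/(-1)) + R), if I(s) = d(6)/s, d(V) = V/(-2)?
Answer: 240/7 - 160*I*√15 ≈ 34.286 - 619.68*I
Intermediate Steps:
d(V) = -V/2 (d(V) = V*(-½) = -V/2)
I(s) = -3/s (I(s) = (-½*6)/s = -3/s)
R = 2*I*√15 (R = √(-60) = 2*I*√15 ≈ 7.746*I)
-80*(I(6/2 - 4/(-1)) + R) = -80*(-3/(6/2 - 4/(-1)) + 2*I*√15) = -80*(-3/(6*(½) - 4*(-1)) + 2*I*√15) = -80*(-3/(3 + 4) + 2*I*√15) = -80*(-3/7 + 2*I*√15) = 240/7 - 160*I*√15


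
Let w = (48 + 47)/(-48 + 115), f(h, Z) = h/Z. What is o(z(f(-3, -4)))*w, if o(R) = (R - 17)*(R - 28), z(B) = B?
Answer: 673075/1072 ≈ 627.87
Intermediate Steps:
w = 95/67 ≈ 1.4179
o(R) = (-28 + R)*(-17 + R) (o(R) = (-17 + R)*(-28 + R) = (-28 + R)*(-17 + R))
o(z(f(-3, -4)))*w = (476 + (-3/(-4))² - (-135)/(-4))*(95/67) = (476 + (-3*(-¼))² - (-135)*(-1)/4)*(95/67) = (476 + (¾)² - 45*¾)*(95/67) = (476 + 9/16 - 135/4)*(95/67) = (7085/16)*(95/67) = 673075/1072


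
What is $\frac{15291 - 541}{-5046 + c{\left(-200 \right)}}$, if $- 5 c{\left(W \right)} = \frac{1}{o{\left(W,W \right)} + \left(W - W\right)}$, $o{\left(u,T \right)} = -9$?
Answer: $- \frac{663750}{227069} \approx -2.9231$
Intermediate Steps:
$c{\left(W \right)} = \frac{1}{45}$ ($c{\left(W \right)} = - \frac{1}{5 \left(-9 + \left(W - W\right)\right)} = - \frac{1}{5 \left(-9 + 0\right)} = - \frac{1}{5 \left(-9\right)} = \left(- \frac{1}{5}\right) \left(- \frac{1}{9}\right) = \frac{1}{45}$)
$\frac{15291 - 541}{-5046 + c{\left(-200 \right)}} = \frac{15291 - 541}{-5046 + \frac{1}{45}} = \frac{14750}{- \frac{227069}{45}} = 14750 \left(- \frac{45}{227069}\right) = - \frac{663750}{227069}$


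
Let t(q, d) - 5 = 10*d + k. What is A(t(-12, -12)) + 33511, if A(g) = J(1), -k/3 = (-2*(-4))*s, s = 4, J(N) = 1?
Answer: 33512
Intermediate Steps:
k = -96 (k = -3*(-2*(-4))*4 = -24*4 = -3*32 = -96)
t(q, d) = -91 + 10*d (t(q, d) = 5 + (10*d - 96) = 5 + (-96 + 10*d) = -91 + 10*d)
A(g) = 1
A(t(-12, -12)) + 33511 = 1 + 33511 = 33512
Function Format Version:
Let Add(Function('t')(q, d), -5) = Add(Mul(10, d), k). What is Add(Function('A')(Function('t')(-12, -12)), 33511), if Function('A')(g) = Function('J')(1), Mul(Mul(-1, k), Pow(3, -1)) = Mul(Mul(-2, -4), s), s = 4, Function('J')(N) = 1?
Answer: 33512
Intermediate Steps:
k = -96 (k = Mul(-3, Mul(Mul(-2, -4), 4)) = Mul(-3, Mul(8, 4)) = Mul(-3, 32) = -96)
Function('t')(q, d) = Add(-91, Mul(10, d)) (Function('t')(q, d) = Add(5, Add(Mul(10, d), -96)) = Add(5, Add(-96, Mul(10, d))) = Add(-91, Mul(10, d)))
Function('A')(g) = 1
Add(Function('A')(Function('t')(-12, -12)), 33511) = Add(1, 33511) = 33512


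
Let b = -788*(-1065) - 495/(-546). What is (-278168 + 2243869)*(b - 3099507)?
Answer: -808634487405369/182 ≈ -4.4430e+12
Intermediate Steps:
b = 152738205/182 (b = 839220 - 495*(-1/546) = 839220 + 165/182 = 152738205/182 ≈ 8.3922e+5)
(-278168 + 2243869)*(b - 3099507) = (-278168 + 2243869)*(152738205/182 - 3099507) = 1965701*(-411372069/182) = -808634487405369/182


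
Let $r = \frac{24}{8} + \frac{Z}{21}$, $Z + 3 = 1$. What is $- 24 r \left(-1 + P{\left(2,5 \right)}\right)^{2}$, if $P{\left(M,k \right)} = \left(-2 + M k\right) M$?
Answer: $- \frac{109800}{7} \approx -15686.0$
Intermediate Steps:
$Z = -2$ ($Z = -3 + 1 = -2$)
$P{\left(M,k \right)} = M \left(-2 + M k\right)$
$r = \frac{61}{21}$ ($r = \frac{24}{8} - \frac{2}{21} = 24 \cdot \frac{1}{8} - \frac{2}{21} = 3 - \frac{2}{21} = \frac{61}{21} \approx 2.9048$)
$- 24 r \left(-1 + P{\left(2,5 \right)}\right)^{2} = \left(-24\right) \frac{61}{21} \left(-1 + 2 \left(-2 + 2 \cdot 5\right)\right)^{2} = - \frac{488 \left(-1 + 2 \left(-2 + 10\right)\right)^{2}}{7} = - \frac{488 \left(-1 + 2 \cdot 8\right)^{2}}{7} = - \frac{488 \left(-1 + 16\right)^{2}}{7} = - \frac{488 \cdot 15^{2}}{7} = \left(- \frac{488}{7}\right) 225 = - \frac{109800}{7}$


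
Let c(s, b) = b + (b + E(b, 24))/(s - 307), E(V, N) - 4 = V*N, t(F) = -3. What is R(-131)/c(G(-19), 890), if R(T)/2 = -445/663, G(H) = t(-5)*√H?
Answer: 445*(-3*√19 + 307*I)/(663*(-125488*I + 1335*√19)) ≈ -0.0016417 + 6.1885e-6*I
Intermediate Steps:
G(H) = -3*√H
R(T) = -890/663 (R(T) = 2*(-445/663) = -890/663)
E(V, N) = 4 + N*V (E(V, N) = 4 + V*N = 4 + N*V)
c(s, b) = b + (4 + 25*b)/(-307 + s) (c(s, b) = b + (b + (4 + 24*b))/(s - 307) = b + (4 + 25*b)/(-307 + s))
R(-131)/c(G(-19), 890) = -890*(-307 - 3*I*√19)/(4 - 282*890 + 890*(-3*I*√19))/663 = -890*(-307 - 3*I*√19)/(4 - 250980 + 890*(-3*I*√19))/663 = -890*(-307 - 3*I*√19)/(4 - 250980 - 2670*I*√19)/663 = -890*(-307 - 3*I*√19)/(-250976 - 2670*I*√19)/663 = -890*(-307 - 3*I*√19)/(663*(-250976 - 2670*I*√19))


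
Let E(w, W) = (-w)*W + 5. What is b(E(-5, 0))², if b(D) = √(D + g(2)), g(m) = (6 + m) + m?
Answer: 15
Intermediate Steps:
E(w, W) = 5 - W*w (E(w, W) = -W*w + 5 = 5 - W*w)
g(m) = 6 + 2*m
b(D) = √(10 + D) (b(D) = √(D + (6 + 2*2)) = √(D + (6 + 4)) = √(D + 10) = √(10 + D))
b(E(-5, 0))² = (√(10 + (5 - 1*0*(-5))))² = (√(10 + (5 + 0)))² = (√(10 + 5))² = (√15)² = 15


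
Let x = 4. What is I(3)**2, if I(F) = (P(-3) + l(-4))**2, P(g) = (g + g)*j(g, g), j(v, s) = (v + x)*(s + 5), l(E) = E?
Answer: 65536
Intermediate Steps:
j(v, s) = (4 + v)*(5 + s) (j(v, s) = (v + 4)*(s + 5) = (4 + v)*(5 + s))
P(g) = 2*g*(20 + g**2 + 9*g) (P(g) = (g + g)*(20 + 4*g + 5*g + g*g) = (2*g)*(20 + 4*g + 5*g + g**2) = (2*g)*(20 + g**2 + 9*g) = 2*g*(20 + g**2 + 9*g))
I(F) = 256 (I(F) = (2*(-3)*(20 + (-3)**2 + 9*(-3)) - 4)**2 = (2*(-3)*(20 + 9 - 27) - 4)**2 = (2*(-3)*2 - 4)**2 = (-12 - 4)**2 = (-16)**2 = 256)
I(3)**2 = 256**2 = 65536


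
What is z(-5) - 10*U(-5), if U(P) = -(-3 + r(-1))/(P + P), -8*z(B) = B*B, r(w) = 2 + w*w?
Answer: -25/8 ≈ -3.1250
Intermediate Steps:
r(w) = 2 + w²
z(B) = -B²/8 (z(B) = -B*B/8 = -B²/8)
U(P) = 0 (U(P) = -(-3 + (2 + (-1)²))/(P + P) = -(-3 + (2 + 1))/(2*P) = -(-3 + 3)*1/(2*P) = -0*1/(2*P) = -1*0 = 0)
z(-5) - 10*U(-5) = -⅛*(-5)² - 10*0 = -⅛*25 + 0 = -25/8 + 0 = -25/8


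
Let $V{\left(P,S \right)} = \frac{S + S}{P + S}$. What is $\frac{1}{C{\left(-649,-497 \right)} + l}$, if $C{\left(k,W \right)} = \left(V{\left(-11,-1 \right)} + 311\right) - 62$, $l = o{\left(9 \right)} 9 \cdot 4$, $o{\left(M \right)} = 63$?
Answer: $\frac{6}{15103} \approx 0.00039727$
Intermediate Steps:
$V{\left(P,S \right)} = \frac{2 S}{P + S}$
$l = 2268$ ($l = 63 \cdot 9 \cdot 4 = 63 \cdot 36 = 2268$)
$C{\left(k,W \right)} = \frac{1495}{6}$ ($C{\left(k,W \right)} = \left(2 \left(-1\right) \frac{1}{-11 - 1} + 311\right) - 62 = \left(2 \left(-1\right) \frac{1}{-12} + 311\right) - 62 = \left(2 \left(-1\right) \left(- \frac{1}{12}\right) + 311\right) - 62 = \left(\frac{1}{6} + 311\right) - 62 = \frac{1867}{6} - 62 = \frac{1495}{6}$)
$\frac{1}{C{\left(-649,-497 \right)} + l} = \frac{1}{\frac{1495}{6} + 2268} = \frac{1}{\frac{15103}{6}} = \frac{6}{15103}$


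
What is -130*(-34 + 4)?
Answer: 3900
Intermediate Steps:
-130*(-34 + 4) = -130*(-30) = 3900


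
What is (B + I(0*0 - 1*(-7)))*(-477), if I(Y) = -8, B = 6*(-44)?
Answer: 129744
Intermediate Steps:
B = -264
(B + I(0*0 - 1*(-7)))*(-477) = (-264 - 8)*(-477) = -272*(-477) = 129744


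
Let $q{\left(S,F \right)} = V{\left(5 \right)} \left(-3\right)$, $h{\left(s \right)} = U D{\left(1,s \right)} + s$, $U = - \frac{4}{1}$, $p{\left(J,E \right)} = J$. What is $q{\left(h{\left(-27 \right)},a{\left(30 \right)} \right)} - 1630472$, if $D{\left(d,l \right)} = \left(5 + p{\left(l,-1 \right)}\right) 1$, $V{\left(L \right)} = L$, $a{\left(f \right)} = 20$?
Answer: $-1630487$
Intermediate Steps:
$U = -4$ ($U = \left(-4\right) 1 = -4$)
$D{\left(d,l \right)} = 5 + l$ ($D{\left(d,l \right)} = \left(5 + l\right) 1 = 5 + l$)
$h{\left(s \right)} = -20 - 3 s$ ($h{\left(s \right)} = - 4 \left(5 + s\right) + s = \left(-20 - 4 s\right) + s = -20 - 3 s$)
$q{\left(S,F \right)} = -15$ ($q{\left(S,F \right)} = 5 \left(-3\right) = -15$)
$q{\left(h{\left(-27 \right)},a{\left(30 \right)} \right)} - 1630472 = -15 - 1630472 = -1630487$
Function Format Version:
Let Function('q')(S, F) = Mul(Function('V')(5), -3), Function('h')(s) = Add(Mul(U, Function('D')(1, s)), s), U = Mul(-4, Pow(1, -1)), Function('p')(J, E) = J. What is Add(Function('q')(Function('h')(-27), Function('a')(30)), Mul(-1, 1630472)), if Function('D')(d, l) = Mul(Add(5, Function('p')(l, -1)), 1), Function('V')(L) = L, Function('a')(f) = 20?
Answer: -1630487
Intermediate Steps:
U = -4 (U = Mul(-4, 1) = -4)
Function('D')(d, l) = Add(5, l) (Function('D')(d, l) = Mul(Add(5, l), 1) = Add(5, l))
Function('h')(s) = Add(-20, Mul(-3, s)) (Function('h')(s) = Add(Mul(-4, Add(5, s)), s) = Add(Add(-20, Mul(-4, s)), s) = Add(-20, Mul(-3, s)))
Function('q')(S, F) = -15 (Function('q')(S, F) = Mul(5, -3) = -15)
Add(Function('q')(Function('h')(-27), Function('a')(30)), Mul(-1, 1630472)) = Add(-15, Mul(-1, 1630472)) = Add(-15, -1630472) = -1630487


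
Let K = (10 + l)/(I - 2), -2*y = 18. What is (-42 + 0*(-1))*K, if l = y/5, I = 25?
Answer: -1722/115 ≈ -14.974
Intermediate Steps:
y = -9 (y = -½*18 = -9)
l = -9/5 ≈ -1.8000
K = 41/115 (K = (10 - 9/5)/(25 - 2) = (41/5)/23 = (41/5)*(1/23) = 41/115 ≈ 0.35652)
(-42 + 0*(-1))*K = (-42 + 0*(-1))*(41/115) = (-42 + 0)*(41/115) = -42*41/115 = -1722/115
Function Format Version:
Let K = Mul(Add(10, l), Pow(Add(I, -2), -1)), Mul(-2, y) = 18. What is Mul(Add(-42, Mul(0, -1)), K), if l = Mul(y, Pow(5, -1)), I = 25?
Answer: Rational(-1722, 115) ≈ -14.974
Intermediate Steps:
y = -9 (y = Mul(Rational(-1, 2), 18) = -9)
l = Rational(-9, 5) (l = Mul(-9, Pow(5, -1)) = Mul(-9, Rational(1, 5)) = Rational(-9, 5) ≈ -1.8000)
K = Rational(41, 115) (K = Mul(Add(10, Rational(-9, 5)), Pow(Add(25, -2), -1)) = Mul(Rational(41, 5), Pow(23, -1)) = Mul(Rational(41, 5), Rational(1, 23)) = Rational(41, 115) ≈ 0.35652)
Mul(Add(-42, Mul(0, -1)), K) = Mul(Add(-42, Mul(0, -1)), Rational(41, 115)) = Mul(Add(-42, 0), Rational(41, 115)) = Mul(-42, Rational(41, 115)) = Rational(-1722, 115)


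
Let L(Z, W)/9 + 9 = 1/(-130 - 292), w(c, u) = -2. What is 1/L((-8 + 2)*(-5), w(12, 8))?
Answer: -422/34191 ≈ -0.012342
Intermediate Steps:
L(Z, W) = -34191/422 (L(Z, W) = -81 + 9/(-130 - 292) = -81 + 9/(-422) = -81 + 9*(-1/422) = -81 - 9/422 = -34191/422)
1/L((-8 + 2)*(-5), w(12, 8)) = 1/(-34191/422) = -422/34191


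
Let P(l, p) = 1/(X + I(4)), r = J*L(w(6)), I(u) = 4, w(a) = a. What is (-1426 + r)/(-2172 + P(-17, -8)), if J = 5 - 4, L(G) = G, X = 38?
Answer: 59640/91223 ≈ 0.65378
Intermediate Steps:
J = 1
r = 6 (r = 1*6 = 6)
P(l, p) = 1/42 (P(l, p) = 1/(38 + 4) = 1/42)
(-1426 + r)/(-2172 + P(-17, -8)) = (-1426 + 6)/(-2172 + 1/42) = -1420/(-91223/42) = -1420*(-42/91223) = 59640/91223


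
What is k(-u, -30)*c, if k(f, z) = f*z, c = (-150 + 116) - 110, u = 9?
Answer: -38880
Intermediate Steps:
c = -144 (c = -34 - 110 = -144)
k(-u, -30)*c = (-1*9*(-30))*(-144) = -9*(-30)*(-144) = 270*(-144) = -38880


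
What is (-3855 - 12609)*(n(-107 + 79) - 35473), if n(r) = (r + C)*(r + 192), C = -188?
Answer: 1167248208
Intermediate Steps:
n(r) = (-188 + r)*(192 + r) (n(r) = (r - 188)*(r + 192) = (-188 + r)*(192 + r))
(-3855 - 12609)*(n(-107 + 79) - 35473) = (-3855 - 12609)*((-36096 + (-107 + 79)² + 4*(-107 + 79)) - 35473) = -16464*((-36096 + (-28)² + 4*(-28)) - 35473) = -16464*((-36096 + 784 - 112) - 35473) = -16464*(-35424 - 35473) = -16464*(-70897) = 1167248208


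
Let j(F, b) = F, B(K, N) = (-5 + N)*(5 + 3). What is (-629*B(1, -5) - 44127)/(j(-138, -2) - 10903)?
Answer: -6193/11041 ≈ -0.56091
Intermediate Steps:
B(K, N) = -40 + 8*N (B(K, N) = (-5 + N)*8 = -40 + 8*N)
(-629*B(1, -5) - 44127)/(j(-138, -2) - 10903) = (-629*(-40 + 8*(-5)) - 44127)/(-138 - 10903) = (-629*(-40 - 40) - 44127)/(-11041) = (-629*(-80) - 44127)*(-1/11041) = (50320 - 44127)*(-1/11041) = 6193*(-1/11041) = -6193/11041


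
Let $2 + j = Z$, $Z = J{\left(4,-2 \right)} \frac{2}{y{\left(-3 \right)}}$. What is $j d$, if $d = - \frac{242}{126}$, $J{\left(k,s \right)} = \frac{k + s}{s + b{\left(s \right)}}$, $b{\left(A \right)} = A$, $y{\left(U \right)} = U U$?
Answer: $\frac{2299}{567} \approx 4.0547$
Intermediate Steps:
$y{\left(U \right)} = U^{2}$
$J{\left(k,s \right)} = \frac{k + s}{2 s}$ ($J{\left(k,s \right)} = \frac{k + s}{s + s} = \frac{k + s}{2 s}$)
$d = - \frac{121}{63}$ ($d = \left(-242\right) \frac{1}{126} = - \frac{121}{63} \approx -1.9206$)
$Z = - \frac{1}{9}$ ($Z = \frac{4 - 2}{2 \left(-2\right)} \frac{2}{\left(-3\right)^{2}} = \frac{1}{2} \left(- \frac{1}{2}\right) 2 \cdot \frac{2}{9} = - \frac{2 \cdot \frac{1}{9}}{2} = \left(- \frac{1}{2}\right) \frac{2}{9} = - \frac{1}{9} \approx -0.11111$)
$j = - \frac{19}{9}$ ($j = -2 - \frac{1}{9} = - \frac{19}{9} \approx -2.1111$)
$j d = \left(- \frac{19}{9}\right) \left(- \frac{121}{63}\right) = \frac{2299}{567}$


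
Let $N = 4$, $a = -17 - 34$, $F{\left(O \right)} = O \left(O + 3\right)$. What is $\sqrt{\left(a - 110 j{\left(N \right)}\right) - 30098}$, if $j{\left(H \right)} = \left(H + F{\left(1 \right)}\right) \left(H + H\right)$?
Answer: $i \sqrt{37189} \approx 192.84 i$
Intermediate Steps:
$F{\left(O \right)} = O \left(3 + O\right)$
$a = -51$
$j{\left(H \right)} = 2 H \left(4 + H\right)$ ($j{\left(H \right)} = \left(H + 1 \left(3 + 1\right)\right) \left(H + H\right) = \left(H + 1 \cdot 4\right) 2 H = \left(H + 4\right) 2 H = \left(4 + H\right) 2 H = 2 H \left(4 + H\right)$)
$\sqrt{\left(a - 110 j{\left(N \right)}\right) - 30098} = \sqrt{\left(-51 - 110 \cdot 2 \cdot 4 \left(4 + 4\right)\right) - 30098} = \sqrt{\left(-51 - 110 \cdot 2 \cdot 4 \cdot 8\right) - 30098} = \sqrt{\left(-51 - 7040\right) - 30098} = \sqrt{-7091 - 30098} = \sqrt{-37189} = i \sqrt{37189}$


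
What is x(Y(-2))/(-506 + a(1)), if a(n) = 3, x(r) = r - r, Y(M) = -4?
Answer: 0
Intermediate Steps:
x(r) = 0
x(Y(-2))/(-506 + a(1)) = 0/(-506 + 3) = 0/(-503) = -1/503*0 = 0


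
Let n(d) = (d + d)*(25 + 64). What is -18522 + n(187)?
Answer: 14764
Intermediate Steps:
n(d) = 178*d (n(d) = (2*d)*89 = 178*d)
-18522 + n(187) = -18522 + 178*187 = -18522 + 33286 = 14764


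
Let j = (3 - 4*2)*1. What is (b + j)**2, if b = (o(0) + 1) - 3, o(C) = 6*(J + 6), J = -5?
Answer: 1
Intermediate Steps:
o(C) = 6 (o(C) = 6*(-5 + 6) = 6*1 = 6)
b = 4 (b = (6 + 1) - 3 = 7 - 3 = 4)
j = -5 (j = (3 - 8)*1 = -5*1 = -5)
(b + j)**2 = (4 - 5)**2 = (-1)**2 = 1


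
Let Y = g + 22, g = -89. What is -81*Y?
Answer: 5427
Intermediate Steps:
Y = -67 (Y = -89 + 22 = -67)
-81*Y = -81*(-67) = 5427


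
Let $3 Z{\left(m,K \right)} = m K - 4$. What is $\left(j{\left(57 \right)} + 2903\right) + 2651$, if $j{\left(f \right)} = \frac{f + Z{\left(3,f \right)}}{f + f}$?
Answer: $\frac{949903}{171} \approx 5555.0$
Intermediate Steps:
$Z{\left(m,K \right)} = - \frac{4}{3} + \frac{K m}{3}$ ($Z{\left(m,K \right)} = \frac{m K - 4}{3} = \frac{K m - 4}{3} = \frac{-4 + K m}{3} = - \frac{4}{3} + \frac{K m}{3}$)
$j{\left(f \right)} = \frac{- \frac{4}{3} + 2 f}{2 f}$ ($j{\left(f \right)} = \frac{f + \left(- \frac{4}{3} + \frac{1}{3} f 3\right)}{f + f} = \frac{f + \left(- \frac{4}{3} + f\right)}{2 f} = \left(- \frac{4}{3} + 2 f\right) \frac{1}{2 f} = \frac{- \frac{4}{3} + 2 f}{2 f}$)
$\left(j{\left(57 \right)} + 2903\right) + 2651 = \left(\frac{- \frac{2}{3} + 57}{57} + 2903\right) + 2651 = \left(\frac{1}{57} \cdot \frac{169}{3} + 2903\right) + 2651 = \left(\frac{169}{171} + 2903\right) + 2651 = \frac{496582}{171} + 2651 = \frac{949903}{171}$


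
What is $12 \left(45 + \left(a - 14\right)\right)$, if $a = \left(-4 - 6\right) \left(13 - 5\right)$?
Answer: $-588$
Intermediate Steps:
$a = -80$ ($a = \left(-4 - 6\right) 8 = \left(-10\right) 8 = -80$)
$12 \left(45 + \left(a - 14\right)\right) = 12 \left(45 - 94\right) = 12 \left(-49\right) = -588$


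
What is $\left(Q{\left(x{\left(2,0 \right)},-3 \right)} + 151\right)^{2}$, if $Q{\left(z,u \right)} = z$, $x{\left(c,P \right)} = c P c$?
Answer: $22801$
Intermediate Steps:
$x{\left(c,P \right)} = P c^{2}$ ($x{\left(c,P \right)} = P c c = P c^{2}$)
$\left(Q{\left(x{\left(2,0 \right)},-3 \right)} + 151\right)^{2} = \left(0 \cdot 2^{2} + 151\right)^{2} = \left(0 \cdot 4 + 151\right)^{2} = \left(0 + 151\right)^{2} = 151^{2} = 22801$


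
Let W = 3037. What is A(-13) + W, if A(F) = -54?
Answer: 2983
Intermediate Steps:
A(-13) + W = -54 + 3037 = 2983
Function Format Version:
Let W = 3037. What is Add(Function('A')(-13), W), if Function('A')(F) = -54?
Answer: 2983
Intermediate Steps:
Add(Function('A')(-13), W) = Add(-54, 3037) = 2983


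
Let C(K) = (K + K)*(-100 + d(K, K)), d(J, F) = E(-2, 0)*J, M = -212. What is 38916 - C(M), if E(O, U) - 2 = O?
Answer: -3484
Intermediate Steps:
E(O, U) = 2 + O
d(J, F) = 0 (d(J, F) = (2 - 2)*J = 0*J = 0)
C(K) = -200*K (C(K) = (K + K)*(-100 + 0) = (2*K)*(-100) = -200*K)
38916 - C(M) = 38916 - (-200)*(-212) = 38916 - 1*42400 = 38916 - 42400 = -3484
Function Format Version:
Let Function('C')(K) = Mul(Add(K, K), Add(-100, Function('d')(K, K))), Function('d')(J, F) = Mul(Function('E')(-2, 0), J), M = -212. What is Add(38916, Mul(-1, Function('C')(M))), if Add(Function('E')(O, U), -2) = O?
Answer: -3484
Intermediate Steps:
Function('E')(O, U) = Add(2, O)
Function('d')(J, F) = 0 (Function('d')(J, F) = Mul(Add(2, -2), J) = Mul(0, J) = 0)
Function('C')(K) = Mul(-200, K) (Function('C')(K) = Mul(Add(K, K), Add(-100, 0)) = Mul(Mul(2, K), -100) = Mul(-200, K))
Add(38916, Mul(-1, Function('C')(M))) = Add(38916, Mul(-1, Mul(-200, -212))) = Add(38916, Mul(-1, 42400)) = Add(38916, -42400) = -3484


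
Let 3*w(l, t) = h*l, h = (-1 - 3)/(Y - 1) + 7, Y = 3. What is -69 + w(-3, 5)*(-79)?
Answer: 326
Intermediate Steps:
h = 5 (h = (-1 - 3)/(3 - 1) + 7 = -4/2 + 7 = -4*½ + 7 = -2 + 7 = 5)
w(l, t) = 5*l/3 (w(l, t) = (5*l)/3 = 5*l/3)
-69 + w(-3, 5)*(-79) = -69 + ((5/3)*(-3))*(-79) = -69 - 5*(-79) = -69 + 395 = 326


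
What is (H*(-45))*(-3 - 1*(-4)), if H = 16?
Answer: -720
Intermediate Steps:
(H*(-45))*(-3 - 1*(-4)) = (16*(-45))*(-3 - 1*(-4)) = -720*(-3 + 4) = -720*1 = -720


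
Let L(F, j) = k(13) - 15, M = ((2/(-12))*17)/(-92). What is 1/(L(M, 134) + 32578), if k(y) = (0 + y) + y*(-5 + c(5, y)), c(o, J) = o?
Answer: 1/32576 ≈ 3.0697e-5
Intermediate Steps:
k(y) = y (k(y) = (0 + y) + y*(-5 + 5) = y + y*0 = y + 0 = y)
M = 17/552 (M = ((2*(-1/12))*17)*(-1/92) = -⅙*17*(-1/92) = -17/6*(-1/92) = 17/552 ≈ 0.030797)
L(F, j) = -2 (L(F, j) = 13 - 15 = -2)
1/(L(M, 134) + 32578) = 1/(-2 + 32578) = 1/32576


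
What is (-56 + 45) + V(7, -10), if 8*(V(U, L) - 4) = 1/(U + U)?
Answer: -783/112 ≈ -6.9911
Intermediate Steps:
V(U, L) = 4 + 1/(16*U) (V(U, L) = 4 + 1/(8*(U + U)) = 4 + 1/(8*((2*U))) = 4 + (1/(2*U))/8 = 4 + 1/(16*U))
(-56 + 45) + V(7, -10) = (-56 + 45) + (4 + (1/16)/7) = -11 + (4 + (1/16)*(1/7)) = -11 + (4 + 1/112) = -11 + 449/112 = -783/112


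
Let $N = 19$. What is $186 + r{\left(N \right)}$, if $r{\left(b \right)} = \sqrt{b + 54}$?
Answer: $186 + \sqrt{73} \approx 194.54$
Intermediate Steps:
$r{\left(b \right)} = \sqrt{54 + b}$
$186 + r{\left(N \right)} = 186 + \sqrt{54 + 19} = 186 + \sqrt{73}$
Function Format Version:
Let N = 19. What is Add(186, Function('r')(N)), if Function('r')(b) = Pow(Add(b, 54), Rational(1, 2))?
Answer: Add(186, Pow(73, Rational(1, 2))) ≈ 194.54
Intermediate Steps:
Function('r')(b) = Pow(Add(54, b), Rational(1, 2))
Add(186, Function('r')(N)) = Add(186, Pow(Add(54, 19), Rational(1, 2))) = Add(186, Pow(73, Rational(1, 2)))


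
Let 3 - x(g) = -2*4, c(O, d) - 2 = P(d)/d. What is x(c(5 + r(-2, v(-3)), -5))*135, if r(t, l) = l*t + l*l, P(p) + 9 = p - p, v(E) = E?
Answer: 1485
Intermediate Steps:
P(p) = -9 (P(p) = -9 + (p - p) = -9 + 0 = -9)
r(t, l) = l² + l*t (r(t, l) = l*t + l² = l² + l*t)
c(O, d) = 2 - 9/d
x(g) = 11 (x(g) = 3 - (-2)*4 = 3 - 1*(-8) = 3 + 8 = 11)
x(c(5 + r(-2, v(-3)), -5))*135 = 11*135 = 1485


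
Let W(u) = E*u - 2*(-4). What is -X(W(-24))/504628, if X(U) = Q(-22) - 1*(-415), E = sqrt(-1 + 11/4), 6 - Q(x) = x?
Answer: -443/504628 ≈ -0.00087787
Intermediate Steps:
Q(x) = 6 - x
E = sqrt(7)/2 (E = sqrt(-1 + 11*(1/4)) = sqrt(-1 + 11/4) = sqrt(7/4) = sqrt(7)/2 ≈ 1.3229)
W(u) = 8 + u*sqrt(7)/2 (W(u) = (sqrt(7)/2)*u - 2*(-4) = u*sqrt(7)/2 + 8 = 8 + u*sqrt(7)/2)
X(U) = 443 (X(U) = (6 - 1*(-22)) - 1*(-415) = (6 + 22) + 415 = 28 + 415 = 443)
-X(W(-24))/504628 = -1*443/504628 = -443*1/504628 = -443/504628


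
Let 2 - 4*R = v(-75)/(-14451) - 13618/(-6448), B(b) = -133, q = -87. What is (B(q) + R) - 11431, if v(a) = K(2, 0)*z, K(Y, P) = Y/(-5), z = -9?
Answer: -3591788925581/310600160 ≈ -11564.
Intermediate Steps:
K(Y, P) = -Y/5 (K(Y, P) = Y*(-⅕) = -Y/5)
v(a) = 18/5 (v(a) = -⅕*2*(-9) = -⅖*(-9) = 18/5)
R = -8675341/310600160 (R = ½ - ((18/5)/(-14451) - 13618/(-6448))/4 = ½ - ((18/5)*(-1/14451) - 13618*(-1/6448))/4 = ½ - (-6/24085 + 6809/3224)/4 = ½ - ¼*163975421/77650040 = ½ - 163975421/310600160 = -8675341/310600160 ≈ -0.027931)
(B(q) + R) - 11431 = (-133 - 8675341/310600160) - 11431 = -41318496621/310600160 - 11431 = -3591788925581/310600160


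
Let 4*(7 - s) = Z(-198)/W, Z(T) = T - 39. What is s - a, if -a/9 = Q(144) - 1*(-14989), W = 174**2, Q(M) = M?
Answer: 5498283151/40368 ≈ 1.3620e+5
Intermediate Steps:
Z(T) = -39 + T
W = 30276
s = 282655/40368 (s = 7 - (-39 - 198)/(4*30276) = 7 - (-237)/(4*30276) = 7 - 1/4*(-79/10092) = 7 + 79/40368 = 282655/40368 ≈ 7.0020)
a = -136197 (a = -9*(144 - 1*(-14989)) = -9*(144 + 14989) = -9*15133 = -136197)
s - a = 282655/40368 - 1*(-136197) = 282655/40368 + 136197 = 5498283151/40368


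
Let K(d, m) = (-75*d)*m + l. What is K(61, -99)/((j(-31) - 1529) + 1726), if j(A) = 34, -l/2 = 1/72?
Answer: 16305299/8316 ≈ 1960.7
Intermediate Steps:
l = -1/36 (l = -2/72 = -2*1/72 = -1/36 ≈ -0.027778)
K(d, m) = -1/36 - 75*d*m (K(d, m) = (-75*d)*m - 1/36 = -75*d*m - 1/36 = -1/36 - 75*d*m)
K(61, -99)/((j(-31) - 1529) + 1726) = (-1/36 - 75*61*(-99))/((34 - 1529) + 1726) = (-1/36 + 452925)/(-1495 + 1726) = (16305299/36)/231 = (16305299/36)*(1/231) = 16305299/8316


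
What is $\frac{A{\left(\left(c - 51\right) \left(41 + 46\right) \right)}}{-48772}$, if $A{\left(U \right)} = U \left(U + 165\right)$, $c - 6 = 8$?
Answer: $- \frac{4915413}{24386} \approx -201.57$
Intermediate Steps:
$c = 14$ ($c = 6 + 8 = 14$)
$A{\left(U \right)} = U \left(165 + U\right)$
$\frac{A{\left(\left(c - 51\right) \left(41 + 46\right) \right)}}{-48772} = \frac{\left(14 - 51\right) \left(41 + 46\right) \left(165 + \left(14 - 51\right) \left(41 + 46\right)\right)}{-48772} = \left(-37\right) 87 \left(165 - 3219\right) \left(- \frac{1}{48772}\right) = - 3219 \left(165 - 3219\right) \left(- \frac{1}{48772}\right) = \left(-3219\right) \left(-3054\right) \left(- \frac{1}{48772}\right) = 9830826 \left(- \frac{1}{48772}\right) = - \frac{4915413}{24386}$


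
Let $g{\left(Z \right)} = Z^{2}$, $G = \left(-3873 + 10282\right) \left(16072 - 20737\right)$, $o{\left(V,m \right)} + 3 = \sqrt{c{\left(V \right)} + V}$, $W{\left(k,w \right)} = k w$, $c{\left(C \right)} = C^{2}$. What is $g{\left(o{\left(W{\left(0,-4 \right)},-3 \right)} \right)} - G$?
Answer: $29897994$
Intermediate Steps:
$o{\left(V,m \right)} = -3 + \sqrt{V + V^{2}}$ ($o{\left(V,m \right)} = -3 + \sqrt{V^{2} + V} = -3 + \sqrt{V + V^{2}}$)
$G = -29897985$ ($G = 6409 \left(-4665\right) = -29897985$)
$g{\left(o{\left(W{\left(0,-4 \right)},-3 \right)} \right)} - G = \left(-3 + \sqrt{0 \left(-4\right) \left(1 + 0 \left(-4\right)\right)}\right)^{2} - -29897985 = \left(-3 + \sqrt{0 \left(1 + 0\right)}\right)^{2} + 29897985 = \left(-3 + \sqrt{0 \cdot 1}\right)^{2} + 29897985 = \left(-3 + \sqrt{0}\right)^{2} + 29897985 = \left(-3 + 0\right)^{2} + 29897985 = \left(-3\right)^{2} + 29897985 = 9 + 29897985 = 29897994$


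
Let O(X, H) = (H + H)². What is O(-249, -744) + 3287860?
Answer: 5502004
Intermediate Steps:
O(X, H) = 4*H² (O(X, H) = (2*H)² = 4*H²)
O(-249, -744) + 3287860 = 4*(-744)² + 3287860 = 4*553536 + 3287860 = 2214144 + 3287860 = 5502004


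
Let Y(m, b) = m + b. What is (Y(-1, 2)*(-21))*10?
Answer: -210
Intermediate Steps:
Y(m, b) = b + m
(Y(-1, 2)*(-21))*10 = ((2 - 1)*(-21))*10 = (1*(-21))*10 = -21*10 = -210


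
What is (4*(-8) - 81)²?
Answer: 12769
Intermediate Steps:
(4*(-8) - 81)² = (-32 - 81)² = (-113)² = 12769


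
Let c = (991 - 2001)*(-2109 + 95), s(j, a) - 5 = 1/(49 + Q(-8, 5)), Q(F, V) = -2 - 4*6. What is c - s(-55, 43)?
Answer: 46785104/23 ≈ 2.0341e+6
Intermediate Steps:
Q(F, V) = -26 (Q(F, V) = -2 - 24 = -26)
s(j, a) = 116/23 (s(j, a) = 5 + 1/(49 - 26) = 5 + 1/23 = 116/23)
c = 2034140 (c = -1010*(-2014) = 2034140)
c - s(-55, 43) = 2034140 - 1*116/23 = 2034140 - 116/23 = 46785104/23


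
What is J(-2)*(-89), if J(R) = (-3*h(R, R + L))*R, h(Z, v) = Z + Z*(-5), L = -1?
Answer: -4272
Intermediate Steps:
h(Z, v) = -4*Z (h(Z, v) = Z - 5*Z = -4*Z)
J(R) = 12*R**2 (J(R) = (-(-12)*R)*R = (12*R)*R = 12*R**2)
J(-2)*(-89) = (12*(-2)**2)*(-89) = (12*4)*(-89) = 48*(-89) = -4272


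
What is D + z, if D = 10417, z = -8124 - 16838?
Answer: -14545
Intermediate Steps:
z = -24962
D + z = 10417 - 24962 = -14545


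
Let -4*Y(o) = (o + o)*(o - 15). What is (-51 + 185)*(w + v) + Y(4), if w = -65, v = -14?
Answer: -10564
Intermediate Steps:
Y(o) = -o*(-15 + o)/2 (Y(o) = -(o + o)*(o - 15)/4 = -2*o*(-15 + o)/4 = -o*(-15 + o)/2)
(-51 + 185)*(w + v) + Y(4) = (-51 + 185)*(-65 - 14) + (½)*4*(15 - 1*4) = 134*(-79) + (½)*4*(15 - 4) = -10586 + (½)*4*11 = -10586 + 22 = -10564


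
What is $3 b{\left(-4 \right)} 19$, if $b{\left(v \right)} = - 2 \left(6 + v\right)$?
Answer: $-228$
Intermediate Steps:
$b{\left(v \right)} = -12 - 2 v$
$3 b{\left(-4 \right)} 19 = 3 \left(-12 - -8\right) 19 = 3 \left(-12 + 8\right) 19 = 3 \left(-4\right) 19 = \left(-12\right) 19 = -228$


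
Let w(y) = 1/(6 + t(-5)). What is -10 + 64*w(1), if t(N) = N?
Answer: 54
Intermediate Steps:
w(y) = 1 (w(y) = 1/(6 - 5) = 1/1 = 1)
-10 + 64*w(1) = -10 + 64*1 = -10 + 64 = 54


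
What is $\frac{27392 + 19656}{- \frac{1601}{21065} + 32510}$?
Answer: $\frac{991066120}{684821549} \approx 1.4472$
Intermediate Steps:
$\frac{27392 + 19656}{- \frac{1601}{21065} + 32510} = \frac{47048}{\left(-1601\right) \frac{1}{21065} + 32510} = \frac{47048}{- \frac{1601}{21065} + 32510} = \frac{47048}{\frac{684821549}{21065}} = 47048 \cdot \frac{21065}{684821549} = \frac{991066120}{684821549}$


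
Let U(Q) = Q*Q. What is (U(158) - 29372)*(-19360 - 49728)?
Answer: 304539904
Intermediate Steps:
U(Q) = Q**2
(U(158) - 29372)*(-19360 - 49728) = (158**2 - 29372)*(-19360 - 49728) = (24964 - 29372)*(-69088) = -4408*(-69088) = 304539904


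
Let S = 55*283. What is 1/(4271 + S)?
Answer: 1/19836 ≈ 5.0413e-5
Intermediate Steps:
S = 15565
1/(4271 + S) = 1/(4271 + 15565) = 1/19836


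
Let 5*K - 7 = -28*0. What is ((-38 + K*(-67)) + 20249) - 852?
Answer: 96326/5 ≈ 19265.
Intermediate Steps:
K = 7/5 (K = 7/5 + (-28*0)/5 = 7/5 + (1/5)*0 = 7/5 + 0 = 7/5 ≈ 1.4000)
((-38 + K*(-67)) + 20249) - 852 = ((-38 + (7/5)*(-67)) + 20249) - 852 = ((-38 - 469/5) + 20249) - 852 = (-659/5 + 20249) - 852 = 100586/5 - 852 = 96326/5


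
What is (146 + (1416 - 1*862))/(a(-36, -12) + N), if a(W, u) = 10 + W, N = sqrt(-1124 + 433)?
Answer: -18200/1367 - 700*I*sqrt(691)/1367 ≈ -13.314 - 13.461*I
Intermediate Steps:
N = I*sqrt(691) (N = sqrt(-691) = I*sqrt(691) ≈ 26.287*I)
(146 + (1416 - 1*862))/(a(-36, -12) + N) = (146 + (1416 - 1*862))/((10 - 36) + I*sqrt(691)) = (146 + (1416 - 862))/(-26 + I*sqrt(691)) = (146 + 554)/(-26 + I*sqrt(691)) = 700/(-26 + I*sqrt(691))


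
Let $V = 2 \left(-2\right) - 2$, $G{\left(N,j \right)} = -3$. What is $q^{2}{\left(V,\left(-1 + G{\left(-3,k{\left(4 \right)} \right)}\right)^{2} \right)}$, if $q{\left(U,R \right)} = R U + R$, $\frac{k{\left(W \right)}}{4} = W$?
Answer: $6400$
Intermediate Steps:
$k{\left(W \right)} = 4 W$
$V = -6$ ($V = -4 - 2 = -6$)
$q{\left(U,R \right)} = R + R U$
$q^{2}{\left(V,\left(-1 + G{\left(-3,k{\left(4 \right)} \right)}\right)^{2} \right)} = \left(\left(-1 - 3\right)^{2} \left(1 - 6\right)\right)^{2} = \left(\left(-4\right)^{2} \left(-5\right)\right)^{2} = \left(16 \left(-5\right)\right)^{2} = \left(-80\right)^{2} = 6400$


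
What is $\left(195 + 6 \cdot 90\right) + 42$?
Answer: $777$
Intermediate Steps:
$\left(195 + 6 \cdot 90\right) + 42 = \left(195 + 540\right) + 42 = 735 + 42 = 777$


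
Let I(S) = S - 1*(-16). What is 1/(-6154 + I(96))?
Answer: -1/6042 ≈ -0.00016551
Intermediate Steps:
I(S) = 16 + S (I(S) = S + 16 = 16 + S)
1/(-6154 + I(96)) = 1/(-6154 + (16 + 96)) = 1/(-6154 + 112) = 1/(-6042) = -1/6042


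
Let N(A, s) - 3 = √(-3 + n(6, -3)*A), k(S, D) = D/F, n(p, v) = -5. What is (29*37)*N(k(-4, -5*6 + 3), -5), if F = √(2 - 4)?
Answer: 3219 + 1073*√(-12 - 270*I*√2)/2 ≈ 10516.0 - 7530.4*I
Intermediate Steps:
F = I*√2 (F = √(-2) = I*√2 ≈ 1.4142*I)
k(S, D) = -I*D*√2/2 (k(S, D) = D/((I*√2)) = D*(-I*√2/2) = -I*D*√2/2)
N(A, s) = 3 + √(-3 - 5*A)
(29*37)*N(k(-4, -5*6 + 3), -5) = (29*37)*(3 + √(-3 - (-5)*I*(-5*6 + 3)*√2/2)) = 1073*(3 + √(-3 - (-5)*I*(-30 + 3)*√2/2)) = 1073*(3 + √(-3 - (-5)*I*(-27)*√2/2)) = 1073*(3 + √(-3 - 135*I*√2/2)) = 3219 + 1073*√(-3 - 135*I*√2/2)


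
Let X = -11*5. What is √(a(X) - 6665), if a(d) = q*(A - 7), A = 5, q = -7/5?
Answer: I*√166555/5 ≈ 81.622*I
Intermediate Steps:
X = -55
q = -7/5 (q = -7*⅕ = -7/5 ≈ -1.4000)
a(d) = 14/5 (a(d) = -7*(5 - 7)/5 = -7/5*(-2) = 14/5)
√(a(X) - 6665) = √(14/5 - 6665) = √(-33311/5) = I*√166555/5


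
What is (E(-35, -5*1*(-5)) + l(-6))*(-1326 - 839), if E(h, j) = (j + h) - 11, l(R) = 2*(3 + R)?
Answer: 58455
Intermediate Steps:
l(R) = 6 + 2*R
E(h, j) = -11 + h + j (E(h, j) = (h + j) - 11 = -11 + h + j)
(E(-35, -5*1*(-5)) + l(-6))*(-1326 - 839) = ((-11 - 35 - 5*1*(-5)) + (6 + 2*(-6)))*(-1326 - 839) = ((-11 - 35 - 5*(-5)) + (6 - 12))*(-2165) = ((-11 - 35 + 25) - 6)*(-2165) = (-21 - 6)*(-2165) = -27*(-2165) = 58455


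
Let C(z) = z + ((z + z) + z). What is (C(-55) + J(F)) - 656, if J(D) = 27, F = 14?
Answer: -849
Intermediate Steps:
C(z) = 4*z (C(z) = z + (2*z + z) = z + 3*z = 4*z)
(C(-55) + J(F)) - 656 = (4*(-55) + 27) - 656 = (-220 + 27) - 656 = -193 - 656 = -849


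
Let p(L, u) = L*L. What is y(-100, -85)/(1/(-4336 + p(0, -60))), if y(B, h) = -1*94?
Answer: 407584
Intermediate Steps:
p(L, u) = L²
y(B, h) = -94
y(-100, -85)/(1/(-4336 + p(0, -60))) = -94/(1/(-4336 + 0²)) = -94/(1/(-4336 + 0)) = -94/(1/(-4336)) = -94/(-1/4336) = -94*(-4336) = 407584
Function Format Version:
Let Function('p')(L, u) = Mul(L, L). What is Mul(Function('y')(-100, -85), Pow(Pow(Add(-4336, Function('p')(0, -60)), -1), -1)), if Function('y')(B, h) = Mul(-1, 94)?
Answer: 407584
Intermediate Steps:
Function('p')(L, u) = Pow(L, 2)
Function('y')(B, h) = -94
Mul(Function('y')(-100, -85), Pow(Pow(Add(-4336, Function('p')(0, -60)), -1), -1)) = Mul(-94, Pow(Pow(Add(-4336, Pow(0, 2)), -1), -1)) = Mul(-94, Pow(Pow(Add(-4336, 0), -1), -1)) = Mul(-94, Pow(Pow(-4336, -1), -1)) = Mul(-94, Pow(Rational(-1, 4336), -1)) = Mul(-94, -4336) = 407584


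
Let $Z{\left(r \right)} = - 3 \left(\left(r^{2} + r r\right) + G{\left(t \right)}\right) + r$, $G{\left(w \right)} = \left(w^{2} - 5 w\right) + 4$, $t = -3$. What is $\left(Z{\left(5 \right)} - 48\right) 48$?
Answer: $-13296$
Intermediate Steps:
$G{\left(w \right)} = 4 + w^{2} - 5 w$
$Z{\left(r \right)} = -84 + r - 6 r^{2}$ ($Z{\left(r \right)} = - 3 \left(\left(r^{2} + r r\right) + \left(4 + \left(-3\right)^{2} - -15\right)\right) + r = - 3 \left(\left(r^{2} + r^{2}\right) + \left(4 + 9 + 15\right)\right) + r = - 3 \left(2 r^{2} + 28\right) + r = - 3 \left(28 + 2 r^{2}\right) + r = \left(-84 - 6 r^{2}\right) + r = -84 + r - 6 r^{2}$)
$\left(Z{\left(5 \right)} - 48\right) 48 = \left(\left(-84 + 5 - 6 \cdot 5^{2}\right) - 48\right) 48 = \left(\left(-84 + 5 - 150\right) - 48\right) 48 = \left(-229 - 48\right) 48 = \left(-277\right) 48 = -13296$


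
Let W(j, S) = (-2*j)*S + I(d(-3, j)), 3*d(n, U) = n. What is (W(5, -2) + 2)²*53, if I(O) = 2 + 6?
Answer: 47700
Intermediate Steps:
d(n, U) = n/3
I(O) = 8
W(j, S) = 8 - 2*S*j (W(j, S) = (-2*j)*S + 8 = -2*S*j + 8 = 8 - 2*S*j)
(W(5, -2) + 2)²*53 = ((8 - 2*(-2)*5) + 2)²*53 = ((8 + 20) + 2)²*53 = (28 + 2)²*53 = 30²*53 = 900*53 = 47700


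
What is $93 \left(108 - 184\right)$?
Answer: $-7068$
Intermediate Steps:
$93 \left(108 - 184\right) = 93 \left(-76\right) = -7068$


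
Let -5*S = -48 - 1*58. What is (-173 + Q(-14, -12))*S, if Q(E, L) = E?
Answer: -19822/5 ≈ -3964.4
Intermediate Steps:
S = 106/5 (S = -(-48 - 1*58)/5 = -(-48 - 58)/5 = -1/5*(-106) = 106/5 ≈ 21.200)
(-173 + Q(-14, -12))*S = (-173 - 14)*(106/5) = -187*106/5 = -19822/5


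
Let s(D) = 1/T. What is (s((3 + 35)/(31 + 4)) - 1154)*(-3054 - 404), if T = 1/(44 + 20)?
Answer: 3769220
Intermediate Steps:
T = 1/64 ≈ 0.015625
s(D) = 64 (s(D) = 1/(1/64) = 64)
(s((3 + 35)/(31 + 4)) - 1154)*(-3054 - 404) = (64 - 1154)*(-3054 - 404) = -1090*(-3458) = 3769220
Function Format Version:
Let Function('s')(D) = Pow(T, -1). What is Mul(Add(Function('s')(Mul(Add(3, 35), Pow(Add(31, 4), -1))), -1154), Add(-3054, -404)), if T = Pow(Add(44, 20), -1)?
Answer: 3769220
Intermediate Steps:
T = Rational(1, 64) (T = Pow(64, -1) = Rational(1, 64) ≈ 0.015625)
Function('s')(D) = 64 (Function('s')(D) = Pow(Rational(1, 64), -1) = 64)
Mul(Add(Function('s')(Mul(Add(3, 35), Pow(Add(31, 4), -1))), -1154), Add(-3054, -404)) = Mul(Add(64, -1154), Add(-3054, -404)) = Mul(-1090, -3458) = 3769220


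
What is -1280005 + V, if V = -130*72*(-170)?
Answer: 311195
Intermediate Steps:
V = 1591200 (V = -9360*(-170) = 1591200)
-1280005 + V = -1280005 + 1591200 = 311195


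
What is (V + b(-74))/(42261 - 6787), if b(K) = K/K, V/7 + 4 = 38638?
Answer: 270439/35474 ≈ 7.6236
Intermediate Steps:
V = 270438 (V = -28 + 7*38638 = -28 + 270466 = 270438)
b(K) = 1
(V + b(-74))/(42261 - 6787) = (270438 + 1)/(42261 - 6787) = 270439/35474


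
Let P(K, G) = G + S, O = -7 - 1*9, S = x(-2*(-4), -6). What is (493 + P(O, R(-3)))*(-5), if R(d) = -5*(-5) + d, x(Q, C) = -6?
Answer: -2545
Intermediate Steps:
S = -6
O = -16 (O = -7 - 9 = -16)
R(d) = 25 + d
P(K, G) = -6 + G (P(K, G) = G - 6 = -6 + G)
(493 + P(O, R(-3)))*(-5) = (493 + (-6 + (25 - 3)))*(-5) = (493 + (-6 + 22))*(-5) = (493 + 16)*(-5) = 509*(-5) = -2545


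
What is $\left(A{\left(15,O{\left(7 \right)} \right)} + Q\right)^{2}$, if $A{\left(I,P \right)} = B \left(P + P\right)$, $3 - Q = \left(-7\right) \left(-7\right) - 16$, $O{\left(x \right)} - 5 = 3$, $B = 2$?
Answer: $4$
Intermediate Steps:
$O{\left(x \right)} = 8$ ($O{\left(x \right)} = 5 + 3 = 8$)
$Q = -30$ ($Q = 3 - \left(\left(-7\right) \left(-7\right) - 16\right) = 3 - \left(49 - 16\right) = 3 - 33 = -30$)
$A{\left(I,P \right)} = 4 P$ ($A{\left(I,P \right)} = 2 \left(P + P\right) = 2 \cdot 2 P = 4 P$)
$\left(A{\left(15,O{\left(7 \right)} \right)} + Q\right)^{2} = \left(4 \cdot 8 - 30\right)^{2} = \left(32 - 30\right)^{2} = 2^{2} = 4$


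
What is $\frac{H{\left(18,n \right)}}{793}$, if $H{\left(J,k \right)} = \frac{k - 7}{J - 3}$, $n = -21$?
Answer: $- \frac{28}{11895} \approx -0.0023539$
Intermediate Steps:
$H{\left(J,k \right)} = \frac{-7 + k}{-3 + J}$
$\frac{H{\left(18,n \right)}}{793} = \frac{\frac{1}{-3 + 18} \left(-7 - 21\right)}{793} = \frac{1}{15} \left(-28\right) \frac{1}{793} = \left(- \frac{28}{15}\right) \frac{1}{793} = - \frac{28}{11895}$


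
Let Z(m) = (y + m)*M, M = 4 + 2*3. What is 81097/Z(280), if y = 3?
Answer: 81097/2830 ≈ 28.656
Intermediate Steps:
M = 10 (M = 4 + 6 = 10)
Z(m) = 30 + 10*m (Z(m) = (3 + m)*10 = 30 + 10*m)
81097/Z(280) = 81097/(30 + 10*280) = 81097/(30 + 2800) = 81097/2830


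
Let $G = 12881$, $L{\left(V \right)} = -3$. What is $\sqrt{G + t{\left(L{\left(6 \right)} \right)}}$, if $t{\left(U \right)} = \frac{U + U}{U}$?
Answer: $\sqrt{12883} \approx 113.5$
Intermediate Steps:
$t{\left(U \right)} = 2$ ($t{\left(U \right)} = \frac{2 U}{U} = 2$)
$\sqrt{G + t{\left(L{\left(6 \right)} \right)}} = \sqrt{12881 + 2} = \sqrt{12883}$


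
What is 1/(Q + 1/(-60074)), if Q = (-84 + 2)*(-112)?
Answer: 60074/551719615 ≈ 0.00010888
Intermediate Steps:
Q = 9184 (Q = -82*(-112) = 9184)
1/(Q + 1/(-60074)) = 1/(9184 + 1/(-60074)) = 1/(9184 - 1/60074) = 1/(551719615/60074) = 60074/551719615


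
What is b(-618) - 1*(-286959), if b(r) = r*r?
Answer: 668883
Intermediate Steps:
b(r) = r²
b(-618) - 1*(-286959) = (-618)² - 1*(-286959) = 381924 + 286959 = 668883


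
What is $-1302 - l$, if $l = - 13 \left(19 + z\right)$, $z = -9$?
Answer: $-1172$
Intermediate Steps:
$l = -130$ ($l = - 13 \left(19 - 9\right) = \left(-13\right) 10 = -130$)
$-1302 - l = -1302 - -130 = -1302 + 130 = -1172$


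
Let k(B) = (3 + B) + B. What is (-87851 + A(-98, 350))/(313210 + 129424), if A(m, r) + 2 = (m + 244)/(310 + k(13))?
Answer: -29782021/150052926 ≈ -0.19848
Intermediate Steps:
k(B) = 3 + 2*B
A(m, r) = -434/339 + m/339 (A(m, r) = -2 + (m + 244)/(310 + (3 + 2*13)) = -2 + (244 + m)/(310 + (3 + 26)) = -2 + (244 + m)/(310 + 29) = -2 + (244 + m)/339 = -2 + (244 + m)*(1/339) = -2 + (244/339 + m/339) = -434/339 + m/339)
(-87851 + A(-98, 350))/(313210 + 129424) = (-87851 + (-434/339 + (1/339)*(-98)))/(313210 + 129424) = (-87851 + (-434/339 - 98/339))/442634 = (-87851 - 532/339)*(1/442634) = -29782021/339*1/442634 = -29782021/150052926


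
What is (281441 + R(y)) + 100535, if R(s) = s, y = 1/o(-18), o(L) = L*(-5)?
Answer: 34377841/90 ≈ 3.8198e+5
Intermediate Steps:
o(L) = -5*L
y = 1/90 (y = 1/(-5*(-18)) = 1/90 ≈ 0.011111)
(281441 + R(y)) + 100535 = (281441 + 1/90) + 100535 = 25329691/90 + 100535 = 34377841/90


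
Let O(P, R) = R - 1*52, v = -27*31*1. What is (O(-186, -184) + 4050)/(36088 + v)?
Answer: 3814/35251 ≈ 0.10820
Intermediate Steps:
v = -837 (v = -837*1 = -837)
O(P, R) = -52 + R (O(P, R) = R - 52 = -52 + R)
(O(-186, -184) + 4050)/(36088 + v) = ((-52 - 184) + 4050)/(36088 - 837) = (-236 + 4050)/35251 = 3814*(1/35251) = 3814/35251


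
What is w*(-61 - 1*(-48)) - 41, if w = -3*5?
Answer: 154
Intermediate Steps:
w = -15 (w = -1*3*5 = -3*5 = -15)
w*(-61 - 1*(-48)) - 41 = -15*(-61 - 1*(-48)) - 41 = -15*(-61 + 48) - 41 = -15*(-13) - 41 = 195 - 41 = 154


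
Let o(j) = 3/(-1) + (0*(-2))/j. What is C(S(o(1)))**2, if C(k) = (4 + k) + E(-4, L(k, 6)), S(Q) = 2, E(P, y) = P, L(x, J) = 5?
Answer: 4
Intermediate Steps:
o(j) = -3 (o(j) = 3*(-1) + 0/j = -3 + 0 = -3)
C(k) = k (C(k) = (4 + k) - 4 = k)
C(S(o(1)))**2 = 2**2 = 4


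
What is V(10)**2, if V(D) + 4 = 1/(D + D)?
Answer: 6241/400 ≈ 15.602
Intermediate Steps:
V(D) = -4 + 1/(2*D) (V(D) = -4 + 1/(D + D) = -4 + 1/(2*D))
V(10)**2 = (-4 + (1/2)/10)**2 = (-4 + (1/2)*(1/10))**2 = (-4 + 1/20)**2 = (-79/20)**2 = 6241/400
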